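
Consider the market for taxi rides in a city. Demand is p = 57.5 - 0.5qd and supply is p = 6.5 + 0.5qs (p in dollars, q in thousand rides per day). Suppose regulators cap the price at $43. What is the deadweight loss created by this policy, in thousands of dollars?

Rearranging demand gives qd = 115 - 2p; rearranging supply gives qs = 2p - 13. Without the control the market clears where 115 - 2p = 2p - 13, i.e. p* = 32 and q* = 51.
The ceiling of 43 is above the equilibrium price 32, so it is not binding; the market clears at p* = 32, q* = 51.
Since the control does not bind, no trades are prevented and deadweight loss is zero.

0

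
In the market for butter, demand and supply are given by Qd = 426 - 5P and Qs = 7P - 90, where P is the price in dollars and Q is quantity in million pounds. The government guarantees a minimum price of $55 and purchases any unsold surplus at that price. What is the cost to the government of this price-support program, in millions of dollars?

Without the control the market clears where 426 - 5P = 7P - 90, i.e. P* = 43 and Q* = 211.
Because the floor (55) lies above the market-clearing price, it is binding.
At P = 55: Qd = 426 - 5·55 = 151 and Qs = 7·55 - 90 = 295.
Surplus = Qs - Qd = 144.
Government expenditure = surplus × support price = 144 × 55 = 7920.

7920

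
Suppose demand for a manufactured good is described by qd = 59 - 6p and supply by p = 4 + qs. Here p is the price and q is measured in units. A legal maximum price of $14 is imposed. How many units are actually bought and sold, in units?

Rearranging supply gives qs = p - 4. Equilibrium: 59 - 6p = p - 4, so 63 = 7p and p* = 9, q* = 5.
The ceiling of 14 is above the equilibrium price 9, so it is not binding; the market clears at p* = 9, q* = 5.

5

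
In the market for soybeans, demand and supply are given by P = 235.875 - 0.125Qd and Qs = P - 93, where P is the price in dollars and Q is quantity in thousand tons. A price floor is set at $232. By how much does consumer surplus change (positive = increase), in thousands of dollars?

Rearranging demand gives Qd = 1887 - 8P. Setting quantity demanded equal to quantity supplied, 1887 - 8P = P - 93, gives P* = 220 and Q* = 127.
The floor of 232 is above the equilibrium price 220, so it binds.
At P = 232: Qd = 1887 - 8·232 = 31 and Qs = 232 - 93 = 139.
Consumer surplus without the control is ½ · (235.875 - 220) · 127 = 1008.0625.
With the floor, consumers buy 31 units at 232, so CS = ½ · (235.875 - 232) · 31 = 60.0625.
Change in consumer surplus = 60.0625 - 1008.0625 = -948.

-948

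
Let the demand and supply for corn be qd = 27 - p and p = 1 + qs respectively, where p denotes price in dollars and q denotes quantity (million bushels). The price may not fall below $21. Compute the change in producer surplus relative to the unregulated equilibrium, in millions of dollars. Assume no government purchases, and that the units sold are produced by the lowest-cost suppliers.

17.5

Rearranging supply gives qs = p - 1. In a free market, 27 - p = p - 1 gives the equilibrium p* = 14, q* = 13.
Since 21 > 14, the floor is binding.
At p = 21: qd = 27 - 21 = 6 and qs = 21 - 1 = 20.
Producer surplus without the control is ½ · (14 - 1) · 13 = 84.5.
With the floor, 6 units are sold at 21. The supply price at q = 6 is 7, so PS = ½ · [(21 - 1) + (21 - 7)] · 6 = 102.
Change in producer surplus = 102 - 84.5 = 17.5.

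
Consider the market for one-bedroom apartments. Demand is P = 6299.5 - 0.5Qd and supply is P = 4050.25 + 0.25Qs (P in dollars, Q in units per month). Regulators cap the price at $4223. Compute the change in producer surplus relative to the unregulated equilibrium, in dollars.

-1064565

Rearranging demand gives Qd = 12599 - 2P; rearranging supply gives Qs = 4P - 16201. Equilibrium: 12599 - 2P = 4P - 16201, so 28800 = 6P and P* = 4800, Q* = 2999.
Because the ceiling (4223) lies below the market-clearing price, it is binding.
At P = 4223: Qd = 12599 - 2·4223 = 4153 and Qs = 4·4223 - 16201 = 691.
Producer surplus without the control is ½ · (4800 - 4050.25) · 2999 = 1124250.125.
With the ceiling, producers sell 691 units at 4223, so PS = ½ · (4223 - 4050.25) · 691 = 59685.125.
Change in producer surplus = 59685.125 - 1124250.125 = -1064565.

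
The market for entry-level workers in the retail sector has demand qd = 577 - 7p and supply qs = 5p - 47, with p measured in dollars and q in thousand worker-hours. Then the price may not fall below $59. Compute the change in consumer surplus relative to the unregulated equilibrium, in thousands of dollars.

-1319.5

Without the control the market clears where 577 - 7p = 5p - 47, i.e. p* = 52 and q* = 213.
The floor of 59 is above the equilibrium price 52, so it binds.
At p = 59: qd = 577 - 7·59 = 164 and qs = 5·59 - 47 = 248.
Consumer surplus without the control is ½ · (577/7 - 52) · 213 = 45369/14.
With the floor, consumers buy 164 units at 59, so CS = ½ · (577/7 - 59) · 164 = 13448/7.
Change in consumer surplus = 13448/7 - 45369/14 = -1319.5.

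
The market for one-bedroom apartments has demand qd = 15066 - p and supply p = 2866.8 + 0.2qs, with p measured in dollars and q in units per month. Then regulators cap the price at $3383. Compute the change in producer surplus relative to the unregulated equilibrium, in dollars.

-9668599.5

Rearranging supply gives qs = 5p - 14334. Setting quantity demanded equal to quantity supplied, 15066 - p = 5p - 14334, gives p* = 4900 and q* = 10166.
Because the ceiling (3383) lies below the market-clearing price, it is binding.
At p = 3383: qd = 15066 - 3383 = 11683 and qs = 5·3383 - 14334 = 2581.
Producer surplus without the control is ½ · (4900 - 2866.8) · 10166 = 10334755.6.
With the ceiling, producers sell 2581 units at 3383, so PS = ½ · (3383 - 2866.8) · 2581 = 666156.1.
Change in producer surplus = 666156.1 - 10334755.6 = -9668599.5.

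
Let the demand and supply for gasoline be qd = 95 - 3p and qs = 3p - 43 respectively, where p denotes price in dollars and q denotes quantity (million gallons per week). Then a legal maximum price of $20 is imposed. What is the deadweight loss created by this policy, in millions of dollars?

27

Equilibrium: 95 - 3p = 3p - 43, so 138 = 6p and p* = 23, q* = 26.
The ceiling of 20 is below the equilibrium price 23, so it binds.
At p = 20: qd = 95 - 3·20 = 35 and qs = 3·20 - 43 = 17.
Quantity traded falls to 17. At q = 17 the demand price is (95 - 17)/3 = 26 and the supply price is (43 + 17)/3 = 20.
Deadweight loss = ½ · (26 - 20) · (26 - 17) = ½ · 6 · 9 = 27.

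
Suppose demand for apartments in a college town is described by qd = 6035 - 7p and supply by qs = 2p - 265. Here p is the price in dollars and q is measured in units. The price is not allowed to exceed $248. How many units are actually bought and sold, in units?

In a free market, 6035 - 7p = 2p - 265 gives the equilibrium p* = 700, q* = 1135.
Because the ceiling (248) lies below the market-clearing price, it is binding.
At p = 248: qd = 6035 - 7·248 = 4299 and qs = 2·248 - 265 = 231.
The quantity actually transacted is the short side, supply: 231.

231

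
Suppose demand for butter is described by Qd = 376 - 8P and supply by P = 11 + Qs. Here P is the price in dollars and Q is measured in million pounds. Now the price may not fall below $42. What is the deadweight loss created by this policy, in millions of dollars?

Rearranging supply gives Qs = P - 11. Equilibrium: 376 - 8P = P - 11, so 387 = 9P and P* = 43, Q* = 32.
Since 42 is below P* = 43, the floor does not bind and the free-market outcome prevails.
Since the control does not bind, no trades are prevented and deadweight loss is zero.

0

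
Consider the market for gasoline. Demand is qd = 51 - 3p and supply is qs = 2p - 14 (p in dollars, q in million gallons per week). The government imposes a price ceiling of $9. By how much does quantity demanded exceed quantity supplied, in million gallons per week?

20

Without the control the market clears where 51 - 3p = 2p - 14, i.e. p* = 13 and q* = 12.
Since 9 < 13, the ceiling is binding.
At p = 9: qd = 51 - 3·9 = 24 and qs = 2·9 - 14 = 4.
Shortage = qd - qs = 24 - 4 = 20.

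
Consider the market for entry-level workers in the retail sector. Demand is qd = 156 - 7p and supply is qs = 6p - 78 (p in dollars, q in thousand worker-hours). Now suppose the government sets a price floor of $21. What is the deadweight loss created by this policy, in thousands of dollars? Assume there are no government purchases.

Setting quantity demanded equal to quantity supplied, 156 - 7p = 6p - 78, gives p* = 18 and q* = 30.
Since 21 > 18, the floor is binding.
At p = 21: qd = 156 - 7·21 = 9 and qs = 6·21 - 78 = 48.
Quantity traded falls to 9. At q = 9 the demand price is (156 - 9)/7 = 21 and the supply price is (78 + 9)/6 = 14.5.
Deadweight loss = ½ · (21 - 14.5) · (30 - 9) = ½ · 6.5 · 21 = 68.25.

68.25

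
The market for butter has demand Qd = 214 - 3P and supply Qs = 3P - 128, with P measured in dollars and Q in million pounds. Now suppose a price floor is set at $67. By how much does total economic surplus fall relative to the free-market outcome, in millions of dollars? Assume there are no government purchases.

300

Without the control the market clears where 214 - 3P = 3P - 128, i.e. P* = 57 and Q* = 43.
Since 67 > 57, the floor is binding.
At P = 67: Qd = 214 - 3·67 = 13 and Qs = 3·67 - 128 = 73.
Quantity traded falls to 13. At Q = 13 the demand price is (214 - 13)/3 = 67 and the supply price is (128 + 13)/3 = 47.
Deadweight loss = ½ · (67 - 47) · (43 - 13) = ½ · 20 · 30 = 300.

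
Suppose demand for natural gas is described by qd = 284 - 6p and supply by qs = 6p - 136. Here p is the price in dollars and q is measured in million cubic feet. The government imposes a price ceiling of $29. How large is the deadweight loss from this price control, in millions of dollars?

216

Without the control the market clears where 284 - 6p = 6p - 136, i.e. p* = 35 and q* = 74.
The ceiling of 29 is below the equilibrium price 35, so it binds.
At p = 29: qd = 284 - 6·29 = 110 and qs = 6·29 - 136 = 38.
Quantity traded falls to 38. At q = 38 the demand price is (284 - 38)/6 = 41 and the supply price is (136 + 38)/6 = 29.
Deadweight loss = ½ · (41 - 29) · (74 - 38) = ½ · 12 · 36 = 216.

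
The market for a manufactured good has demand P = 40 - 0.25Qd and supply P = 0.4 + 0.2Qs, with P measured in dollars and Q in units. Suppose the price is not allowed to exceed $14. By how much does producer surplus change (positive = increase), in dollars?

-312

Rearranging demand gives Qd = 160 - 4P; rearranging supply gives Qs = 5P - 2. Setting quantity demanded equal to quantity supplied, 160 - 4P = 5P - 2, gives P* = 18 and Q* = 88.
The ceiling of 14 is below the equilibrium price 18, so it binds.
At P = 14: Qd = 160 - 4·14 = 104 and Qs = 5·14 - 2 = 68.
Producer surplus without the control is ½ · (18 - 0.4) · 88 = 774.4.
With the ceiling, producers sell 68 units at 14, so PS = ½ · (14 - 0.4) · 68 = 462.4.
Change in producer surplus = 462.4 - 774.4 = -312.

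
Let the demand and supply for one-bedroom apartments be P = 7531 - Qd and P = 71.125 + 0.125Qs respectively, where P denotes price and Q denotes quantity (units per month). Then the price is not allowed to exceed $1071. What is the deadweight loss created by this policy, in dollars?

0

Rearranging demand gives Qd = 7531 - P; rearranging supply gives Qs = 8P - 569. Equilibrium: 7531 - P = 8P - 569, so 8100 = 9P and P* = 900, Q* = 6631.
Since 1071 is above P* = 900, the ceiling does not bind and the free-market outcome prevails.
Since the control does not bind, no trades are prevented and deadweight loss is zero.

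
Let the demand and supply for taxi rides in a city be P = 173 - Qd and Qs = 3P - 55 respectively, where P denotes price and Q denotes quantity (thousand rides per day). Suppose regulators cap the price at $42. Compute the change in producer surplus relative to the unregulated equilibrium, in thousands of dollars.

-1402.5

Rearranging demand gives Qd = 173 - P. In a free market, 173 - P = 3P - 55 gives the equilibrium P* = 57, Q* = 116.
Because the ceiling (42) lies below the market-clearing price, it is binding.
At P = 42: Qd = 173 - 42 = 131 and Qs = 3·42 - 55 = 71.
Producer surplus without the control is ½ · (57 - 55/3) · 116 = 6728/3.
With the ceiling, producers sell 71 units at 42, so PS = ½ · (42 - 55/3) · 71 = 5041/6.
Change in producer surplus = 5041/6 - 6728/3 = -1402.5.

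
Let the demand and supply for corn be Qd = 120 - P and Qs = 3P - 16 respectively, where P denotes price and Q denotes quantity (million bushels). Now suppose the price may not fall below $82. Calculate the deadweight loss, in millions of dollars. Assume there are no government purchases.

In a free market, 120 - P = 3P - 16 gives the equilibrium P* = 34, Q* = 86.
Since 82 > 34, the floor is binding.
At P = 82: Qd = 120 - 82 = 38 and Qs = 3·82 - 16 = 230.
Quantity traded falls to 38. At Q = 38 the demand price is 120 - 38 = 82 and the supply price is (16 + 38)/3 = 18.
Deadweight loss = ½ · (82 - 18) · (86 - 38) = ½ · 64 · 48 = 1536.

1536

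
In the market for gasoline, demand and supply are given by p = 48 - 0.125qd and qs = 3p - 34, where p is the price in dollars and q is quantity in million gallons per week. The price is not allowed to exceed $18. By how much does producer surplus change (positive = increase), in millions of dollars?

Rearranging demand gives qd = 384 - 8p. Without the control the market clears where 384 - 8p = 3p - 34, i.e. p* = 38 and q* = 80.
The ceiling of 18 is below the equilibrium price 38, so it binds.
At p = 18: qd = 384 - 8·18 = 240 and qs = 3·18 - 34 = 20.
Producer surplus without the control is ½ · (38 - 34/3) · 80 = 3200/3.
With the ceiling, producers sell 20 units at 18, so PS = ½ · (18 - 34/3) · 20 = 200/3.
Change in producer surplus = 200/3 - 3200/3 = -1000.

-1000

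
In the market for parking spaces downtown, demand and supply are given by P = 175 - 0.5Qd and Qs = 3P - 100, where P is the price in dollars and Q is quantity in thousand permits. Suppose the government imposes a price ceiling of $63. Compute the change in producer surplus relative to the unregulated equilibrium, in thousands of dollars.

Rearranging demand gives Qd = 350 - 2P. In a free market, 350 - 2P = 3P - 100 gives the equilibrium P* = 90, Q* = 170.
Because the ceiling (63) lies below the market-clearing price, it is binding.
At P = 63: Qd = 350 - 2·63 = 224 and Qs = 3·63 - 100 = 89.
Producer surplus without the control is ½ · (90 - 100/3) · 170 = 14450/3.
With the ceiling, producers sell 89 units at 63, so PS = ½ · (63 - 100/3) · 89 = 7921/6.
Change in producer surplus = 7921/6 - 14450/3 = -3496.5.

-3496.5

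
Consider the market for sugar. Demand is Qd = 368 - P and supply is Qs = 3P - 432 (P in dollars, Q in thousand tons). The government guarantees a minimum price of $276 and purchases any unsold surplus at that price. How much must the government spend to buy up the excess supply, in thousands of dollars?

Setting quantity demanded equal to quantity supplied, 368 - P = 3P - 432, gives P* = 200 and Q* = 168.
Since 276 > 200, the floor is binding.
At P = 276: Qd = 368 - 276 = 92 and Qs = 3·276 - 432 = 396.
Surplus = Qs - Qd = 304.
Government expenditure = surplus × support price = 304 × 276 = 83904.

83904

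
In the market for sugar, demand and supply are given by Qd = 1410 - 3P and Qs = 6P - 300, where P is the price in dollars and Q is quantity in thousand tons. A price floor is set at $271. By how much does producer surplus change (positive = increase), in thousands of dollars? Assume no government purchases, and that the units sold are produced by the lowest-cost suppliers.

43436.25

Setting quantity demanded equal to quantity supplied, 1410 - 3P = 6P - 300, gives P* = 190 and Q* = 840.
The floor of 271 is above the equilibrium price 190, so it binds.
At P = 271: Qd = 1410 - 3·271 = 597 and Qs = 6·271 - 300 = 1326.
Producer surplus without the control is ½ · (190 - 50) · 840 = 58800.
With the floor, 597 units are sold at 271. The supply price at Q = 597 is 149.5, so PS = ½ · [(271 - 50) + (271 - 149.5)] · 597 = 102236.25.
Change in producer surplus = 102236.25 - 58800 = 43436.25.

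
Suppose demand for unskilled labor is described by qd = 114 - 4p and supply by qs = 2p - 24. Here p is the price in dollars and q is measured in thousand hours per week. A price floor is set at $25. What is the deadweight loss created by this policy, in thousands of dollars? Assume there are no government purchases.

In a free market, 114 - 4p = 2p - 24 gives the equilibrium p* = 23, q* = 22.
Because the floor (25) lies above the market-clearing price, it is binding.
At p = 25: qd = 114 - 4·25 = 14 and qs = 2·25 - 24 = 26.
Quantity traded falls to 14. At q = 14 the demand price is (114 - 14)/4 = 25 and the supply price is (24 + 14)/2 = 19.
Deadweight loss = ½ · (25 - 19) · (22 - 14) = ½ · 6 · 8 = 24.

24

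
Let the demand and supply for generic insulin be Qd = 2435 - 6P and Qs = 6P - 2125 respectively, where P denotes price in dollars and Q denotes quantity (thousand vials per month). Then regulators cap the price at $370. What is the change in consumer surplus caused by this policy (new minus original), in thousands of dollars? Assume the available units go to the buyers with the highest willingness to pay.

Equilibrium: 2435 - 6P = 6P - 2125, so 4560 = 12P and P* = 380, Q* = 155.
Since 370 < 380, the ceiling is binding.
At P = 370: Qd = 2435 - 6·370 = 215 and Qs = 6·370 - 2125 = 95.
Consumer surplus without the control is ½ · (2435/6 - 380) · 155 = 24025/12.
With the ceiling, 95 units are sold at 370 (assume they go to the highest-value buyers). The demand price at Q = 95 is 390, so CS = ½ · [(2435/6 - 370) + (390 - 370)] · 95 = 31825/12.
Change in consumer surplus = 31825/12 - 24025/12 = 650.

650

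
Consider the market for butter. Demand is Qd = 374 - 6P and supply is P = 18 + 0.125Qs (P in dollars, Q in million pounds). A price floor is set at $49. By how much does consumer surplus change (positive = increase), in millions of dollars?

Rearranging supply gives Qs = 8P - 144. Without the control the market clears where 374 - 6P = 8P - 144, i.e. P* = 37 and Q* = 152.
Because the floor (49) lies above the market-clearing price, it is binding.
At P = 49: Qd = 374 - 6·49 = 80 and Qs = 8·49 - 144 = 248.
Consumer surplus without the control is ½ · (187/3 - 37) · 152 = 5776/3.
With the floor, consumers buy 80 units at 49, so CS = ½ · (187/3 - 49) · 80 = 1600/3.
Change in consumer surplus = 1600/3 - 5776/3 = -1392.

-1392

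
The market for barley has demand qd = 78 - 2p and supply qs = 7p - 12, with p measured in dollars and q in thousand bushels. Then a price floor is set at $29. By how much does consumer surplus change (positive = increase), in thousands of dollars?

-741

Equilibrium: 78 - 2p = 7p - 12, so 90 = 9p and p* = 10, q* = 58.
Because the floor (29) lies above the market-clearing price, it is binding.
At p = 29: qd = 78 - 2·29 = 20 and qs = 7·29 - 12 = 191.
Consumer surplus without the control is ½ · (39 - 10) · 58 = 841.
With the floor, consumers buy 20 units at 29, so CS = ½ · (39 - 29) · 20 = 100.
Change in consumer surplus = 100 - 841 = -741.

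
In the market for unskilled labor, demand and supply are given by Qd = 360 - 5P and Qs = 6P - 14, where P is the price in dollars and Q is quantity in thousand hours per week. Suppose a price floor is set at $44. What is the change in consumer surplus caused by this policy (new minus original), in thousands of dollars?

Without the control the market clears where 360 - 5P = 6P - 14, i.e. P* = 34 and Q* = 190.
Since 44 > 34, the floor is binding.
At P = 44: Qd = 360 - 5·44 = 140 and Qs = 6·44 - 14 = 250.
Consumer surplus without the control is ½ · (72 - 34) · 190 = 3610.
With the floor, consumers buy 140 units at 44, so CS = ½ · (72 - 44) · 140 = 1960.
Change in consumer surplus = 1960 - 3610 = -1650.

-1650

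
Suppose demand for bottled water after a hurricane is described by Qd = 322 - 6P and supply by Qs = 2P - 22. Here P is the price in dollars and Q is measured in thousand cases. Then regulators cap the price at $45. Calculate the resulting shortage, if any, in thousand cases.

In a free market, 322 - 6P = 2P - 22 gives the equilibrium P* = 43, Q* = 64.
The ceiling of 45 is above the equilibrium price 43, so it is not binding; the market clears at P* = 43, Q* = 64.
Since the control does not bind, there is no shortage.

0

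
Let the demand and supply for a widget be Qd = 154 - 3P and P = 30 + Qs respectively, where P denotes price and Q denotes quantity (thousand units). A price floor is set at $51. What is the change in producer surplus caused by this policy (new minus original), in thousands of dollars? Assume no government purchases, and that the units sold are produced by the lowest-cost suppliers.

Rearranging supply gives Qs = P - 30. Equilibrium: 154 - 3P = P - 30, so 184 = 4P and P* = 46, Q* = 16.
Because the floor (51) lies above the market-clearing price, it is binding.
At P = 51: Qd = 154 - 3·51 = 1 and Qs = 51 - 30 = 21.
Producer surplus without the control is ½ · (46 - 30) · 16 = 128.
With the floor, 1 units are sold at 51. The supply price at Q = 1 is 31, so PS = ½ · [(51 - 30) + (51 - 31)] · 1 = 20.5.
Change in producer surplus = 20.5 - 128 = -107.5.

-107.5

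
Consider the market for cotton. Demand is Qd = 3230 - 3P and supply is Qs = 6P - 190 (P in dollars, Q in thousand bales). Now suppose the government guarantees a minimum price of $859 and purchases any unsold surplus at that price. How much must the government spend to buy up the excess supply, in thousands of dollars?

3703149

In a free market, 3230 - 3P = 6P - 190 gives the equilibrium P* = 380, Q* = 2090.
Because the floor (859) lies above the market-clearing price, it is binding.
At P = 859: Qd = 3230 - 3·859 = 653 and Qs = 6·859 - 190 = 4964.
Surplus = Qs - Qd = 4311.
Government expenditure = surplus × support price = 4311 × 859 = 3703149.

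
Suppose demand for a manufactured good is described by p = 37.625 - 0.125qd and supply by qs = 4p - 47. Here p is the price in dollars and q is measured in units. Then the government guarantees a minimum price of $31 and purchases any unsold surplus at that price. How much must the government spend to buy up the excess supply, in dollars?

744

Rearranging demand gives qd = 301 - 8p. In a free market, 301 - 8p = 4p - 47 gives the equilibrium p* = 29, q* = 69.
Because the floor (31) lies above the market-clearing price, it is binding.
At p = 31: qd = 301 - 8·31 = 53 and qs = 4·31 - 47 = 77.
Surplus = qs - qd = 24.
Government expenditure = surplus × support price = 24 × 31 = 744.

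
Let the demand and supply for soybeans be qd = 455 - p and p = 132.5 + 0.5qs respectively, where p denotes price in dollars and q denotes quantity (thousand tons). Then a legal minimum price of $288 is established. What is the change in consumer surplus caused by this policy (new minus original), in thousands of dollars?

Rearranging supply gives qs = 2p - 265. In a free market, 455 - p = 2p - 265 gives the equilibrium p* = 240, q* = 215.
The floor of 288 is above the equilibrium price 240, so it binds.
At p = 288: qd = 455 - 288 = 167 and qs = 2·288 - 265 = 311.
Consumer surplus without the control is ½ · (455 - 240) · 215 = 23112.5.
With the floor, consumers buy 167 units at 288, so CS = ½ · (455 - 288) · 167 = 13944.5.
Change in consumer surplus = 13944.5 - 23112.5 = -9168.

-9168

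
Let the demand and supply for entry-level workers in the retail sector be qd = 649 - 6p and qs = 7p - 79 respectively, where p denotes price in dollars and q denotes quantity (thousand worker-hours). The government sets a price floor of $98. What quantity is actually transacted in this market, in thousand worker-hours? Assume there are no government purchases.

Equilibrium: 649 - 6p = 7p - 79, so 728 = 13p and p* = 56, q* = 313.
The floor of 98 is above the equilibrium price 56, so it binds.
At p = 98: qd = 649 - 6·98 = 61 and qs = 7·98 - 79 = 607.
The quantity actually transacted is the short side, demand: 61.

61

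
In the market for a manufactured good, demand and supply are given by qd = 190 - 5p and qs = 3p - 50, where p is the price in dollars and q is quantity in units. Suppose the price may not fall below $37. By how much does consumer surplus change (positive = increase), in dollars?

Setting quantity demanded equal to quantity supplied, 190 - 5p = 3p - 50, gives p* = 30 and q* = 40.
Because the floor (37) lies above the market-clearing price, it is binding.
At p = 37: qd = 190 - 5·37 = 5 and qs = 3·37 - 50 = 61.
Consumer surplus without the control is ½ · (38 - 30) · 40 = 160.
With the floor, consumers buy 5 units at 37, so CS = ½ · (38 - 37) · 5 = 2.5.
Change in consumer surplus = 2.5 - 160 = -157.5.

-157.5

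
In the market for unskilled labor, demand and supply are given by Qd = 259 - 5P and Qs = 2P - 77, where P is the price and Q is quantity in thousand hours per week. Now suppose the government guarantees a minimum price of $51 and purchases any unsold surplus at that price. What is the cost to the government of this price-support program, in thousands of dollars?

1071

Equilibrium: 259 - 5P = 2P - 77, so 336 = 7P and P* = 48, Q* = 19.
Because the floor (51) lies above the market-clearing price, it is binding.
At P = 51: Qd = 259 - 5·51 = 4 and Qs = 2·51 - 77 = 25.
Surplus = Qs - Qd = 21.
Government expenditure = surplus × support price = 21 × 51 = 1071.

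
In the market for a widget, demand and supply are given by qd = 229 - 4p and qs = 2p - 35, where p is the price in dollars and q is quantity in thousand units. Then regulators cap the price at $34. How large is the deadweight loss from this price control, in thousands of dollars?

Equilibrium: 229 - 4p = 2p - 35, so 264 = 6p and p* = 44, q* = 53.
Since 34 < 44, the ceiling is binding.
At p = 34: qd = 229 - 4·34 = 93 and qs = 2·34 - 35 = 33.
Quantity traded falls to 33. At q = 33 the demand price is (229 - 33)/4 = 49 and the supply price is (35 + 33)/2 = 34.
Deadweight loss = ½ · (49 - 34) · (53 - 33) = ½ · 15 · 20 = 150.

150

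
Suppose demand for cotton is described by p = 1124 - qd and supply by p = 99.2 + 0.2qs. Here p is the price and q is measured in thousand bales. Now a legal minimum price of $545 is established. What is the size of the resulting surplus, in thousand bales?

1650

Rearranging demand gives qd = 1124 - p; rearranging supply gives qs = 5p - 496. Equilibrium: 1124 - p = 5p - 496, so 1620 = 6p and p* = 270, q* = 854.
Because the floor (545) lies above the market-clearing price, it is binding.
At p = 545: qd = 1124 - 545 = 579 and qs = 5·545 - 496 = 2229.
Surplus = qs - qd = 2229 - 579 = 1650.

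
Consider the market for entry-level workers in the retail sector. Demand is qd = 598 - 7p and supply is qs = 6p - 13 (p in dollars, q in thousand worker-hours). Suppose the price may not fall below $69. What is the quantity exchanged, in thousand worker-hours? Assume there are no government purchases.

In a free market, 598 - 7p = 6p - 13 gives the equilibrium p* = 47, q* = 269.
Since 69 > 47, the floor is binding.
At p = 69: qd = 598 - 7·69 = 115 and qs = 6·69 - 13 = 401.
The quantity actually transacted is the short side, demand: 115.

115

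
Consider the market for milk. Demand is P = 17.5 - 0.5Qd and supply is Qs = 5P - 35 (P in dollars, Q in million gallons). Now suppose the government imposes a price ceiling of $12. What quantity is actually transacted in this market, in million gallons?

15

Rearranging demand gives Qd = 35 - 2P. Without the control the market clears where 35 - 2P = 5P - 35, i.e. P* = 10 and Q* = 15.
Since 12 is above P* = 10, the ceiling does not bind and the free-market outcome prevails.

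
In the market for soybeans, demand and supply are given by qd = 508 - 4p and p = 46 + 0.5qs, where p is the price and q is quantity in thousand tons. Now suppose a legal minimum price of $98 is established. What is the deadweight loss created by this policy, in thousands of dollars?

0

Rearranging supply gives qs = 2p - 92. Equilibrium: 508 - 4p = 2p - 92, so 600 = 6p and p* = 100, q* = 108.
Since 98 is below p* = 100, the floor does not bind and the free-market outcome prevails.
Since the control does not bind, no trades are prevented and deadweight loss is zero.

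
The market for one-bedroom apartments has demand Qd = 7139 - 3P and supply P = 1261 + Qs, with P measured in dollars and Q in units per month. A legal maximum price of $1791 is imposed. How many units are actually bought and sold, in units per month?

Rearranging supply gives Qs = P - 1261. In a free market, 7139 - 3P = P - 1261 gives the equilibrium P* = 2100, Q* = 839.
Since 1791 < 2100, the ceiling is binding.
At P = 1791: Qd = 7139 - 3·1791 = 1766 and Qs = 1791 - 1261 = 530.
The quantity actually transacted is the short side, supply: 530.

530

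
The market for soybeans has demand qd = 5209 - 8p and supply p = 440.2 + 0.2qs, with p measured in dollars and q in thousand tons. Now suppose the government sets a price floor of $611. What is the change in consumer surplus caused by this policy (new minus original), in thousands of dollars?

-19885

Rearranging supply gives qs = 5p - 2201. Without the control the market clears where 5209 - 8p = 5p - 2201, i.e. p* = 570 and q* = 649.
Since 611 > 570, the floor is binding.
At p = 611: qd = 5209 - 8·611 = 321 and qs = 5·611 - 2201 = 854.
Consumer surplus without the control is ½ · (651.125 - 570) · 649 = 26325.0625.
With the floor, consumers buy 321 units at 611, so CS = ½ · (651.125 - 611) · 321 = 6440.0625.
Change in consumer surplus = 6440.0625 - 26325.0625 = -19885.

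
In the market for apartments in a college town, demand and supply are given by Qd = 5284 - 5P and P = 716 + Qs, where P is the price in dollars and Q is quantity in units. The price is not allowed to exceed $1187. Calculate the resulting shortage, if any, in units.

Rearranging supply gives Qs = P - 716. Setting quantity demanded equal to quantity supplied, 5284 - 5P = P - 716, gives P* = 1000 and Q* = 284.
Since 1187 is above P* = 1000, the ceiling does not bind and the free-market outcome prevails.
Since the control does not bind, there is no shortage.

0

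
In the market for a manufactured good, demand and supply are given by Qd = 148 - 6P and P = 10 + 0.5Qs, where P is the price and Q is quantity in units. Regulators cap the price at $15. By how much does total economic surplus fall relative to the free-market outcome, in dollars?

Rearranging supply gives Qs = 2P - 20. Setting quantity demanded equal to quantity supplied, 148 - 6P = 2P - 20, gives P* = 21 and Q* = 22.
The ceiling of 15 is below the equilibrium price 21, so it binds.
At P = 15: Qd = 148 - 6·15 = 58 and Qs = 2·15 - 20 = 10.
Quantity traded falls to 10. At Q = 10 the demand price is (148 - 10)/6 = 23 and the supply price is (20 + 10)/2 = 15.
Deadweight loss = ½ · (23 - 15) · (22 - 10) = ½ · 8 · 12 = 48.

48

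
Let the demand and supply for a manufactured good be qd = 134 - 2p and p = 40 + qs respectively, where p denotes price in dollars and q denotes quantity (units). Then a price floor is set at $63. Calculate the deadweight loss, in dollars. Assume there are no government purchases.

75

Rearranging supply gives qs = p - 40. Equilibrium: 134 - 2p = p - 40, so 174 = 3p and p* = 58, q* = 18.
Because the floor (63) lies above the market-clearing price, it is binding.
At p = 63: qd = 134 - 2·63 = 8 and qs = 63 - 40 = 23.
Quantity traded falls to 8. At q = 8 the demand price is (134 - 8)/2 = 63 and the supply price is 40 + 8 = 48.
Deadweight loss = ½ · (63 - 48) · (18 - 8) = ½ · 15 · 10 = 75.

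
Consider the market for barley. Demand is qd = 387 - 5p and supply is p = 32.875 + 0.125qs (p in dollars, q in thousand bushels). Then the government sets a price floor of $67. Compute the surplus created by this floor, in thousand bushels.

221

Rearranging supply gives qs = 8p - 263. Without the control the market clears where 387 - 5p = 8p - 263, i.e. p* = 50 and q* = 137.
The floor of 67 is above the equilibrium price 50, so it binds.
At p = 67: qd = 387 - 5·67 = 52 and qs = 8·67 - 263 = 273.
Surplus = qs - qd = 273 - 52 = 221.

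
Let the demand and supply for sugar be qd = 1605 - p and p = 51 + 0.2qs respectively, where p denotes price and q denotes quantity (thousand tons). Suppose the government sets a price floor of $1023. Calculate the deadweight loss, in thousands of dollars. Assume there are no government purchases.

Rearranging supply gives qs = 5p - 255. In a free market, 1605 - p = 5p - 255 gives the equilibrium p* = 310, q* = 1295.
The floor of 1023 is above the equilibrium price 310, so it binds.
At p = 1023: qd = 1605 - 1023 = 582 and qs = 5·1023 - 255 = 4860.
Quantity traded falls to 582. At q = 582 the demand price is 1605 - 582 = 1023 and the supply price is (255 + 582)/5 = 167.4.
Deadweight loss = ½ · (1023 - 167.4) · (1295 - 582) = ½ · 855.6 · 713 = 305021.4.

305021.4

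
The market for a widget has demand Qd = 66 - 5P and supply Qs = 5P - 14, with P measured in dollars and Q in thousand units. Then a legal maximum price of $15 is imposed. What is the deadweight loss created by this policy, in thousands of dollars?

Without the control the market clears where 66 - 5P = 5P - 14, i.e. P* = 8 and Q* = 26.
The ceiling of 15 is above the equilibrium price 8, so it is not binding; the market clears at P* = 8, Q* = 26.
Since the control does not bind, no trades are prevented and deadweight loss is zero.

0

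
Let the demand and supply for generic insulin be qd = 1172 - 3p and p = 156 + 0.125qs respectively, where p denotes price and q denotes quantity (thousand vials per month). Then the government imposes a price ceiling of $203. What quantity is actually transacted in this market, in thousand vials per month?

376

Rearranging supply gives qs = 8p - 1248. In a free market, 1172 - 3p = 8p - 1248 gives the equilibrium p* = 220, q* = 512.
The ceiling of 203 is below the equilibrium price 220, so it binds.
At p = 203: qd = 1172 - 3·203 = 563 and qs = 8·203 - 1248 = 376.
The quantity actually transacted is the short side, supply: 376.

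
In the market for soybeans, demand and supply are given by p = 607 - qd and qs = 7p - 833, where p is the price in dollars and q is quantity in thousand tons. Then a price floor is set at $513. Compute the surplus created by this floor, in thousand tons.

Rearranging demand gives qd = 607 - p. Without the control the market clears where 607 - p = 7p - 833, i.e. p* = 180 and q* = 427.
The floor of 513 is above the equilibrium price 180, so it binds.
At p = 513: qd = 607 - 513 = 94 and qs = 7·513 - 833 = 2758.
Surplus = qs - qd = 2758 - 94 = 2664.

2664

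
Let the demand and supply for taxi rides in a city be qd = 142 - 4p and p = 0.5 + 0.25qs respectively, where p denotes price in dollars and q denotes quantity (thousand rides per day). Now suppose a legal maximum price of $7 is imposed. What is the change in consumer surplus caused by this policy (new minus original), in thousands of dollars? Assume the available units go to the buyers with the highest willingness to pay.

Rearranging supply gives qs = 4p - 2. Without the control the market clears where 142 - 4p = 4p - 2, i.e. p* = 18 and q* = 70.
The ceiling of 7 is below the equilibrium price 18, so it binds.
At p = 7: qd = 142 - 4·7 = 114 and qs = 4·7 - 2 = 26.
Consumer surplus without the control is ½ · (35.5 - 18) · 70 = 612.5.
With the ceiling, 26 units are sold at 7 (assume they go to the highest-value buyers). The demand price at q = 26 is 29, so CS = ½ · [(35.5 - 7) + (29 - 7)] · 26 = 656.5.
Change in consumer surplus = 656.5 - 612.5 = 44.

44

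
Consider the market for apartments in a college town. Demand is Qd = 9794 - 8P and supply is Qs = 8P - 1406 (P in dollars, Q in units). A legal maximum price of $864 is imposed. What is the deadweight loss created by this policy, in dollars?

Equilibrium: 9794 - 8P = 8P - 1406, so 11200 = 16P and P* = 700, Q* = 4194.
The ceiling of 864 is above the equilibrium price 700, so it is not binding; the market clears at P* = 700, Q* = 4194.
Since the control does not bind, no trades are prevented and deadweight loss is zero.

0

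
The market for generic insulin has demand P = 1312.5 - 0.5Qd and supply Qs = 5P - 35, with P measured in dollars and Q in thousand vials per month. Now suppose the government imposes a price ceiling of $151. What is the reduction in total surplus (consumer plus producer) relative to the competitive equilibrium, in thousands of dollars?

Rearranging demand gives Qd = 2625 - 2P. Equilibrium: 2625 - 2P = 5P - 35, so 2660 = 7P and P* = 380, Q* = 1865.
Because the ceiling (151) lies below the market-clearing price, it is binding.
At P = 151: Qd = 2625 - 2·151 = 2323 and Qs = 5·151 - 35 = 720.
Quantity traded falls to 720. At Q = 720 the demand price is (2625 - 720)/2 = 952.5 and the supply price is (35 + 720)/5 = 151.
Deadweight loss = ½ · (952.5 - 151) · (1865 - 720) = ½ · 801.5 · 1145 = 458858.75.

458858.75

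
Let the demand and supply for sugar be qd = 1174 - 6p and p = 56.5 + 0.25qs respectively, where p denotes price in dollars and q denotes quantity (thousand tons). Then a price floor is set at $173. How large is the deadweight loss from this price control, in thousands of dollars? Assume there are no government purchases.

8167.5

Rearranging supply gives qs = 4p - 226. In a free market, 1174 - 6p = 4p - 226 gives the equilibrium p* = 140, q* = 334.
Since 173 > 140, the floor is binding.
At p = 173: qd = 1174 - 6·173 = 136 and qs = 4·173 - 226 = 466.
Quantity traded falls to 136. At q = 136 the demand price is (1174 - 136)/6 = 173 and the supply price is (226 + 136)/4 = 90.5.
Deadweight loss = ½ · (173 - 90.5) · (334 - 136) = ½ · 82.5 · 198 = 8167.5.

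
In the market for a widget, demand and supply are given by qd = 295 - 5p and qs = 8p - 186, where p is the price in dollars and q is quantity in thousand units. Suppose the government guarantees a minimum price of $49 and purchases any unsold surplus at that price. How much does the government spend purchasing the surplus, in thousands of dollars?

7644

Without the control the market clears where 295 - 5p = 8p - 186, i.e. p* = 37 and q* = 110.
Since 49 > 37, the floor is binding.
At p = 49: qd = 295 - 5·49 = 50 and qs = 8·49 - 186 = 206.
Surplus = qs - qd = 156.
Government expenditure = surplus × support price = 156 × 49 = 7644.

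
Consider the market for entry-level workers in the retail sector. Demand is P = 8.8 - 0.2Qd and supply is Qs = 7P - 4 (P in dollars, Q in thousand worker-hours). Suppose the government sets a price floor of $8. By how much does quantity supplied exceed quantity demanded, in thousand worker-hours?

Rearranging demand gives Qd = 44 - 5P. In a free market, 44 - 5P = 7P - 4 gives the equilibrium P* = 4, Q* = 24.
Since 8 > 4, the floor is binding.
At P = 8: Qd = 44 - 5·8 = 4 and Qs = 7·8 - 4 = 52.
Surplus = Qs - Qd = 52 - 4 = 48.

48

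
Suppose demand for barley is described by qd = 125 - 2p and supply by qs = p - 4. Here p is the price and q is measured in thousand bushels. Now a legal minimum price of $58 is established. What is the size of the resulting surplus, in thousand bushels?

45

Setting quantity demanded equal to quantity supplied, 125 - 2p = p - 4, gives p* = 43 and q* = 39.
The floor of 58 is above the equilibrium price 43, so it binds.
At p = 58: qd = 125 - 2·58 = 9 and qs = 58 - 4 = 54.
Surplus = qs - qd = 54 - 9 = 45.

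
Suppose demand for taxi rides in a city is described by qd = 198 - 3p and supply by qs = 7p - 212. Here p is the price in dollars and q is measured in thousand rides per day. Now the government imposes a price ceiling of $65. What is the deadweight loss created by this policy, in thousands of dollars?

In a free market, 198 - 3p = 7p - 212 gives the equilibrium p* = 41, q* = 75.
Since 65 is above p* = 41, the ceiling does not bind and the free-market outcome prevails.
Since the control does not bind, no trades are prevented and deadweight loss is zero.

0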